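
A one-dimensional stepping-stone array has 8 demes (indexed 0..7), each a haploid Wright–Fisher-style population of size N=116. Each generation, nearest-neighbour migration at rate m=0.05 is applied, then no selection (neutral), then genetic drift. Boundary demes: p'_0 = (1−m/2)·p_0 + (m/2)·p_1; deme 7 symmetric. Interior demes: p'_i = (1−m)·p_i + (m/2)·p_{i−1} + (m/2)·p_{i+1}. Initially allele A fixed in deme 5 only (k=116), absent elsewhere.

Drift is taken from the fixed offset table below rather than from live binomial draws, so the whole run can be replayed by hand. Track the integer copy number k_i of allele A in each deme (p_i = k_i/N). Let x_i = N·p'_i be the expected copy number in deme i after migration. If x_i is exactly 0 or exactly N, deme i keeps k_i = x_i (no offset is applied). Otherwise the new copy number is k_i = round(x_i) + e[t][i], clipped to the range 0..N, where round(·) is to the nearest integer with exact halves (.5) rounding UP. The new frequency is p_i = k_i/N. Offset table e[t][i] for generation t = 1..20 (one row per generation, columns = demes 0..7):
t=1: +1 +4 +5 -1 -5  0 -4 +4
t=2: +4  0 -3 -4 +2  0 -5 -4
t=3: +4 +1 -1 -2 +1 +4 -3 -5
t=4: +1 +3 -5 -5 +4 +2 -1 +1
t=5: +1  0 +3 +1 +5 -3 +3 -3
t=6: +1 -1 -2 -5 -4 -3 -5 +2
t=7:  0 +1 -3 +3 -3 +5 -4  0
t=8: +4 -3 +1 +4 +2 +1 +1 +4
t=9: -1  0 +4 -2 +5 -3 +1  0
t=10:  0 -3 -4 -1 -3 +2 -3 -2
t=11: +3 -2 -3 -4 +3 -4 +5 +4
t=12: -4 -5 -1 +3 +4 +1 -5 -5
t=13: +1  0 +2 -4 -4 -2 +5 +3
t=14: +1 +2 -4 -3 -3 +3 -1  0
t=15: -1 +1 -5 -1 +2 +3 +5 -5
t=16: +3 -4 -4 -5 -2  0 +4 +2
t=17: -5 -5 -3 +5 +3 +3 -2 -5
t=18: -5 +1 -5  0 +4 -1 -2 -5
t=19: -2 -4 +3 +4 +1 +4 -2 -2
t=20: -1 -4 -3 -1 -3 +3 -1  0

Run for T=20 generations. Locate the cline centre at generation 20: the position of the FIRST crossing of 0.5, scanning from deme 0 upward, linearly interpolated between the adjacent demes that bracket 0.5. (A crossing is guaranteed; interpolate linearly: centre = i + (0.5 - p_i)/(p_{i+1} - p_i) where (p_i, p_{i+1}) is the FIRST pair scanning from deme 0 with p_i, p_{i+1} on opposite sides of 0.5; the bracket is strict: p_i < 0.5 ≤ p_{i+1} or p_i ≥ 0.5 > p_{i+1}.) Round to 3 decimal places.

4.806

t=0: k=[0 0 0 0 0 116 0 0]
t=1: x=[0.0000 0.0000 0.0000 0.0000 2.9000 110.2000 2.9000 0.0000] k=[0 0 0 0 0 110 0 0]
t=2: x=[0.0000 0.0000 0.0000 0.0000 2.7500 104.5000 2.7500 0.0000] k=[0 0 0 0 5 105 0 0]
t=3: x=[0.0000 0.0000 0.0000 0.1250 7.3750 99.8750 2.6250 0.0000] k=[0 0 0 0 8 104 0 0]
t=4: x=[0.0000 0.0000 0.0000 0.2000 10.2000 99.0000 2.6000 0.0000] k=[0 0 0 0 14 101 2 0]
t=5: x=[0.0000 0.0000 0.0000 0.3500 15.8250 96.3500 4.4250 0.0500] k=[0 0 0 1 21 93 7 0]
t=6: x=[0.0000 0.0000 0.0250 1.4750 22.3000 89.0500 8.9750 0.1750] k=[0 0 0 0 18 86 4 2]
t=7: x=[0.0000 0.0000 0.0000 0.4500 19.2500 82.2500 6.0000 2.0500] k=[0 0 0 3 16 87 2 2]
t=8: x=[0.0000 0.0000 0.0750 3.2500 17.4500 83.1000 4.1250 2.0000] k=[0 0 1 7 19 84 5 6]
t=9: x=[0.0000 0.0250 1.1250 7.1500 20.3250 80.4000 7.0000 5.9750] k=[0 0 5 5 25 77 8 6]
t=10: x=[0.0000 0.1250 4.8750 5.5000 25.8000 73.9750 9.6750 6.0500] k=[0 0 1 5 23 76 7 4]
t=11: x=[0.0000 0.0250 1.0750 5.3500 23.8750 72.9500 8.6500 4.0750] k=[0 0 0 1 27 69 14 8]
t=12: x=[0.0000 0.0000 0.0250 1.6250 27.4000 66.5750 15.2250 8.1500] k=[0 0 0 5 31 68 10 3]
t=13: x=[0.0000 0.0000 0.1250 5.5250 31.2750 65.6250 11.2750 3.1750] k=[0 0 2 2 27 64 16 6]
t=14: x=[0.0000 0.0500 1.9500 2.6250 27.3000 61.8750 16.9500 6.2500] k=[0 2 0 0 24 65 16 6]
t=15: x=[0.0500 1.9000 0.0500 0.6000 24.4250 62.7500 16.9750 6.2500] k=[0 3 0 0 26 66 22 1]
t=16: x=[0.0750 2.8500 0.0750 0.6500 26.3500 63.9000 22.5750 1.5250] k=[3 0 0 0 24 64 27 4]
t=17: x=[2.9250 0.0750 0.0000 0.6000 24.4000 62.0750 27.3500 4.5750] k=[0 0 0 6 27 65 25 0]
t=18: x=[0.0000 0.0000 0.1500 6.3750 27.4250 63.0500 25.3750 0.6250] k=[0 0 0 6 31 62 23 0]
t=19: x=[0.0000 0.0000 0.1500 6.4750 31.1500 60.2500 23.4000 0.5750] k=[0 0 3 10 32 64 21 0]
t=20: x=[0.0000 0.0750 3.1000 10.3750 32.2500 62.1250 21.5500 0.5250] k=[0 0 0 9 29 65 21 1]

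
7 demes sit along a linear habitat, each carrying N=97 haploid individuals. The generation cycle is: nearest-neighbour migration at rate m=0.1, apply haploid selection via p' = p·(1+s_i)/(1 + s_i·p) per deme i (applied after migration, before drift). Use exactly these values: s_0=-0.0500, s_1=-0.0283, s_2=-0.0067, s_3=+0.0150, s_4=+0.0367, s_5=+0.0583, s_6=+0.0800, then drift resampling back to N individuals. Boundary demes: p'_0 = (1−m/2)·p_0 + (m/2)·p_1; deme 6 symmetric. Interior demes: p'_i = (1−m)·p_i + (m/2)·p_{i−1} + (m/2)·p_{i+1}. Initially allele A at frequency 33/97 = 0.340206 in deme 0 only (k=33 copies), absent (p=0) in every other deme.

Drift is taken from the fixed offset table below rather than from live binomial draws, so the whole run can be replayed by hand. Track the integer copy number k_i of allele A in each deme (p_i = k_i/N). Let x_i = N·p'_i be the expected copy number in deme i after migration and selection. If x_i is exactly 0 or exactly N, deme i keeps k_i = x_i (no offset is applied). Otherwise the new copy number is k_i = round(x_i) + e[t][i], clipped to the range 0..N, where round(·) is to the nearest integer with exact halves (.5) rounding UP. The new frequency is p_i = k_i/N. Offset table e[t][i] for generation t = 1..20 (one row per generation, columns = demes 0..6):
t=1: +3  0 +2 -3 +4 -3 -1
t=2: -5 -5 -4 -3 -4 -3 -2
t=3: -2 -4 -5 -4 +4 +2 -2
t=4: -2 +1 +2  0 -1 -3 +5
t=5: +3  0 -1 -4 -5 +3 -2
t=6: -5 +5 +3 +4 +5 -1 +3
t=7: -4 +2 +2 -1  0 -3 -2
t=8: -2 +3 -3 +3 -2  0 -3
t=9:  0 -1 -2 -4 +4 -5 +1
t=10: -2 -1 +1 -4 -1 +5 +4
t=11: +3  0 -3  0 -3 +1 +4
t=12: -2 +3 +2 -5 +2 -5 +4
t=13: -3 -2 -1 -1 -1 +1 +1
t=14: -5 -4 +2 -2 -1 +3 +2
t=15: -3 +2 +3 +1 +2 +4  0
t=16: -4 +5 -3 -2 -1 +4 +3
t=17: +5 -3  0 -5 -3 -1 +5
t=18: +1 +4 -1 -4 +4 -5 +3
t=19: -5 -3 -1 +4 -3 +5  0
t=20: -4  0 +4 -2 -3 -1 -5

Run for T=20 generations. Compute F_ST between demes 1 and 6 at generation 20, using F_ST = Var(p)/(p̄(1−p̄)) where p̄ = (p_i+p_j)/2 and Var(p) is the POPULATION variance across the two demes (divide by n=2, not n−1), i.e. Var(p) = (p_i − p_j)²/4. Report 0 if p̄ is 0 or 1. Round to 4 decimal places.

0.0742

t=0: k=[33 0 0 0 0 0 0]
t=1: x=[30.2717 1.6041 0.0000 0.0000 0.0000 0.0000 0.0000] k=[33 2 0 0 0 0 0]
t=2: x=[30.3698 3.3557 0.0993 0.0000 0.0000 0.0000 0.0000] k=[25 0 0 0 0 0 0]
t=3: x=[22.8421 1.2151 0.0000 0.0000 0.0000 0.0000 0.0000] k=[21 0 0 0 0 0 0]
t=4: x=[19.1494 1.0206 0.0000 0.0000 0.0000 0.0000 0.0000] k=[17 2 0 0 0 0 0]
t=5: x=[15.5679 2.5770 0.0993 0.0000 0.0000 0.0000 0.0000] k=[19 3 0 0 0 0 0]
t=6: x=[17.4537 3.5505 0.1490 0.0000 0.0000 0.0000 0.0000] k=[12 9 3 0 0 0 0]
t=7: x=[11.3267 8.6218 3.1296 0.1522 0.0000 0.0000 0.0000] k=[7 11 5 0 0 0 0]
t=8: x=[6.8655 10.2342 5.0179 0.2537 0.0000 0.0000 0.0000] k=[5 13 2 3 0 0 0]
t=9: x=[5.1443 11.7503 2.5830 2.8408 0.1555 0.0000 0.0000] k=[5 11 1 0 4 0 0]
t=10: x=[5.0488 9.9409 1.4404 0.2537 3.7270 0.2116 0.0000] k=[3 9 2 0 3 5 0]
t=11: x=[3.1403 8.1335 2.2353 0.2537 3.0549 4.9074 0.2699] k=[6 8 0 0 0 6 4]
t=12: x=[5.8133 7.3037 0.3973 0.0000 0.3110 5.9066 4.4131] k=[4 10 2 0 2 1 8]
t=13: x=[4.0941 9.0614 2.2850 0.2030 1.9166 1.4804 8.2102] k=[1 7 1 0 1 2 9]
t=14: x=[1.2358 6.2305 1.2417 0.1015 1.0363 2.4307 9.2758] k=[0 2 3 0 0 5 11]
t=15: x=[0.0950 1.8959 2.7818 0.1522 0.2592 5.3282 11.4549] k=[0 4 6 1 2 9 11]
t=16: x=[0.1900 3.7939 5.6143 1.3192 2.3823 9.2117 11.6671] k=[0 9 3 0 1 13 15]
t=17: x=[0.4276 8.0359 3.1296 0.2030 1.6059 13.1301 15.8967] k=[5 5 3 0 0 12 21]
t=18: x=[4.7623 4.7681 2.9308 0.1522 0.6219 12.4522 21.8241] k=[6 9 2 0 5 7 25]
t=19: x=[5.8611 8.2800 2.2353 0.3552 5.0188 8.2162 25.5207] k=[1 5 1 4 2 13 26]
t=20: x=[1.1407 4.4758 1.3411 3.8040 2.7445 13.7554 26.8173] k=[0 4 5 2 0 13 22]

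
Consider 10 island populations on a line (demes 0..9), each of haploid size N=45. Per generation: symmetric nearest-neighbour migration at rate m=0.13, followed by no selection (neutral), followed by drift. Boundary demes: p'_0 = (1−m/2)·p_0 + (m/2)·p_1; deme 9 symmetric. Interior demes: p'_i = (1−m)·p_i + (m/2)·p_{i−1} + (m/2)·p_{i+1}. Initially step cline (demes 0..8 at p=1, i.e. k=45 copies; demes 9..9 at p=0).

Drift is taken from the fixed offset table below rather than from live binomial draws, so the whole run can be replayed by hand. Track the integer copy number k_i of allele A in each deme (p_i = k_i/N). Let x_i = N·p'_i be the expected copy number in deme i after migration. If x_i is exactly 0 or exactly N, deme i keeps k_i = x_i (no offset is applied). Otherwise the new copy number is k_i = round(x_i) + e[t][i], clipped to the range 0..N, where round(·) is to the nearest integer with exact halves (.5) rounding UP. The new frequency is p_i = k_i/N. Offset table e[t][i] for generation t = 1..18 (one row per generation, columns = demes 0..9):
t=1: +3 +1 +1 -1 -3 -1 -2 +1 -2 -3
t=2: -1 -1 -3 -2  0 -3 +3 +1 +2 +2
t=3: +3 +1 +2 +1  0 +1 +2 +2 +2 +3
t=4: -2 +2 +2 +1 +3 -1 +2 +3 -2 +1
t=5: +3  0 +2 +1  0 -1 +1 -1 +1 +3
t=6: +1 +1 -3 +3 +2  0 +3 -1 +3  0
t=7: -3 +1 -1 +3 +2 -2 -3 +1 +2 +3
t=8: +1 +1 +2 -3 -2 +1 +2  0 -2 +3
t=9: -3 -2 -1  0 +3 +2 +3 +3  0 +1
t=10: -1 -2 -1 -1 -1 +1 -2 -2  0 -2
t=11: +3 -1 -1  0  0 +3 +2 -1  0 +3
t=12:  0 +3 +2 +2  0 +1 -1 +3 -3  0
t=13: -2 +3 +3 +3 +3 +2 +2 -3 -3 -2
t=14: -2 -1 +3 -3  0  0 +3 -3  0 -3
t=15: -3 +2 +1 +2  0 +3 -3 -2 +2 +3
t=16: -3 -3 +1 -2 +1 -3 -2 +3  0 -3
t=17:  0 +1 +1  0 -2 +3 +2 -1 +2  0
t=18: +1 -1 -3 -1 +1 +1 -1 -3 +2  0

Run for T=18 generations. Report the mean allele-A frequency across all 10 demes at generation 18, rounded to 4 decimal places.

t=0: k=[45 45 45 45 45 45 45 45 45 0]
t=1: x=[45.0000 45.0000 45.0000 45.0000 45.0000 45.0000 45.0000 45.0000 42.0750 2.9250] k=[45 45 45 45 45 45 45 45 40 0]
t=2: x=[45.0000 45.0000 45.0000 45.0000 45.0000 45.0000 45.0000 44.6750 37.7250 2.6000] k=[45 45 45 45 45 45 45 45 40 5]
t=3: x=[45.0000 45.0000 45.0000 45.0000 45.0000 45.0000 45.0000 44.6750 38.0500 7.2750] k=[45 45 45 45 45 45 45 45 40 10]
t=4: x=[45.0000 45.0000 45.0000 45.0000 45.0000 45.0000 45.0000 44.6750 38.3750 11.9500] k=[45 45 45 45 45 45 45 45 36 13]
t=5: x=[45.0000 45.0000 45.0000 45.0000 45.0000 45.0000 45.0000 44.4150 35.0900 14.4950] k=[45 45 45 45 45 45 45 43 36 17]
t=6: x=[45.0000 45.0000 45.0000 45.0000 45.0000 45.0000 44.8700 42.6750 35.2200 18.2350] k=[45 45 45 45 45 45 45 42 38 18]
t=7: x=[45.0000 45.0000 45.0000 45.0000 45.0000 45.0000 44.8050 41.9350 36.9600 19.3000] k=[45 45 45 45 45 45 42 43 39 22]
t=8: x=[45.0000 45.0000 45.0000 45.0000 45.0000 44.8050 42.2600 42.6750 38.1550 23.1050] k=[45 45 45 45 45 45 44 43 36 26]
t=9: x=[45.0000 45.0000 45.0000 45.0000 45.0000 44.9350 44.0000 42.6100 35.8050 26.6500] k=[45 45 45 45 45 45 45 45 36 28]
t=10: x=[45.0000 45.0000 45.0000 45.0000 45.0000 45.0000 45.0000 44.4150 36.0650 28.5200] k=[45 45 45 45 45 45 45 42 36 27]
t=11: x=[45.0000 45.0000 45.0000 45.0000 45.0000 45.0000 44.8050 41.8050 35.8050 27.5850] k=[45 45 45 45 45 45 45 41 36 31]
t=12: x=[45.0000 45.0000 45.0000 45.0000 45.0000 45.0000 44.7400 40.9350 36.0000 31.3250] k=[45 45 45 45 45 45 44 44 33 31]
t=13: x=[45.0000 45.0000 45.0000 45.0000 45.0000 44.9350 44.0650 43.2850 33.5850 31.1300] k=[45 45 45 45 45 45 45 40 31 29]
t=14: x=[45.0000 45.0000 45.0000 45.0000 45.0000 45.0000 44.6750 39.7400 31.4550 29.1300] k=[45 45 45 45 45 45 45 37 31 26]
t=15: x=[45.0000 45.0000 45.0000 45.0000 45.0000 45.0000 44.4800 37.1300 31.0650 26.3250] k=[45 45 45 45 45 45 41 35 33 29]
t=16: x=[45.0000 45.0000 45.0000 45.0000 45.0000 44.7400 40.8700 35.2600 32.8700 29.2600] k=[45 45 45 45 45 42 39 38 33 26]
t=17: x=[45.0000 45.0000 45.0000 45.0000 44.8050 42.0000 39.1300 37.7400 32.8700 26.4550] k=[45 45 45 45 43 45 41 37 35 26]
t=18: x=[45.0000 45.0000 45.0000 44.8700 43.2600 44.6100 41.0000 37.1300 34.5450 26.5850] k=[45 45 45 44 44 45 40 34 37 27]

0.9022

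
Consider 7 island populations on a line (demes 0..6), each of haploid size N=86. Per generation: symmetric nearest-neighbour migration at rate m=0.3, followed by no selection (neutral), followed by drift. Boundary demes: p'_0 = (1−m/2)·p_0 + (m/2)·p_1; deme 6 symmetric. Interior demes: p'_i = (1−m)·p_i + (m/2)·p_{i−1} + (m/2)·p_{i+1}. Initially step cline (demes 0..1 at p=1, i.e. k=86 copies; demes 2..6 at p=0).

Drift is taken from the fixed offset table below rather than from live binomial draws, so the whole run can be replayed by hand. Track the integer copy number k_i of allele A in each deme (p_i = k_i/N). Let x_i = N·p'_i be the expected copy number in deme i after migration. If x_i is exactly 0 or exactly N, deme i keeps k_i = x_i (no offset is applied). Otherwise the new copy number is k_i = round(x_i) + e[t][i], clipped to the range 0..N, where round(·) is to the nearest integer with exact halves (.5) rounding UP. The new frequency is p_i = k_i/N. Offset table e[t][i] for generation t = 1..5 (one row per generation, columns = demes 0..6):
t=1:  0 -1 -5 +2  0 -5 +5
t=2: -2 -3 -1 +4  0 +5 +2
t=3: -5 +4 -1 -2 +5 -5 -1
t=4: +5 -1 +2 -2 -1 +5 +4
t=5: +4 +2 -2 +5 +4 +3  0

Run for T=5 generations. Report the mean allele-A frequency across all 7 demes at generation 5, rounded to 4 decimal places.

t=0: k=[86 86 0 0 0 0 0]
t=1: x=[86.0000 73.1000 12.9000 0.0000 0.0000 0.0000 0.0000] k=[86 72 8 0 0 0 0]
t=2: x=[83.9000 64.5000 16.4000 1.2000 0.0000 0.0000 0.0000] k=[82 62 15 5 0 0 0]
t=3: x=[79.0000 57.9500 20.5500 5.7500 0.7500 0.0000 0.0000] k=[74 62 20 4 6 0 0]
t=4: x=[72.2000 57.5000 23.9000 6.7000 4.8000 0.9000 0.0000] k=[77 57 26 5 4 6 0]
t=5: x=[74.0000 55.3500 27.5000 8.0000 4.4500 4.8000 0.9000] k=[78 57 26 13 8 8 1]

0.3173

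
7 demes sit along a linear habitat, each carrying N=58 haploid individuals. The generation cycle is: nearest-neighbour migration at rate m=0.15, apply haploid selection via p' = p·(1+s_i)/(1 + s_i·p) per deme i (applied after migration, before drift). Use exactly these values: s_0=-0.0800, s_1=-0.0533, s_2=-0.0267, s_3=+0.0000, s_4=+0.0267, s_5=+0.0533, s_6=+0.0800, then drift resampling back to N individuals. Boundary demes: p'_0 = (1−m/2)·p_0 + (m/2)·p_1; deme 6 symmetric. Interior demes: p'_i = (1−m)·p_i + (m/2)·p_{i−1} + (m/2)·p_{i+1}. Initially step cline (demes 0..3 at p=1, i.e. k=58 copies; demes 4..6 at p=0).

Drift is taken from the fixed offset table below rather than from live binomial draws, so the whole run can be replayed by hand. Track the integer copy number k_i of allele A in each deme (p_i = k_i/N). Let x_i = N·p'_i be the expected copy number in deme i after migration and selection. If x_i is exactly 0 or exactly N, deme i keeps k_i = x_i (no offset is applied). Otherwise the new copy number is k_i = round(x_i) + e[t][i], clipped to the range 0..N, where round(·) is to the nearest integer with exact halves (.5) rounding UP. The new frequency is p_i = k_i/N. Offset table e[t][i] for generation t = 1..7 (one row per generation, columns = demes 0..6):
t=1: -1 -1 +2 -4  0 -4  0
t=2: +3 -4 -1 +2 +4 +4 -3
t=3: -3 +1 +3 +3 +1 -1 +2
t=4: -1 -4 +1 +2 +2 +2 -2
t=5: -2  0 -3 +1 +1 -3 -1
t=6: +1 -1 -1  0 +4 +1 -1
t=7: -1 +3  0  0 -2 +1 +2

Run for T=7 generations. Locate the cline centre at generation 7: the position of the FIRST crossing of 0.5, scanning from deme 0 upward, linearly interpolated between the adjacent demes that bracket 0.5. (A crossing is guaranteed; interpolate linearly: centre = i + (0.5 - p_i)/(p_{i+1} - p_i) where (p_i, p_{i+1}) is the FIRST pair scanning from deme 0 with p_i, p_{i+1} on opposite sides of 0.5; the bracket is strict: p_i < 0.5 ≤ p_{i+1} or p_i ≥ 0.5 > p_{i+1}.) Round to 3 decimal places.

3.810

t=0: k=[58 58 58 58 0 0 0]
t=1: x=[58.0000 58.0000 58.0000 53.6500 4.4572 0.0000 0.0000] k=[58 58 58 50 4 0 0]
t=2: x=[58.0000 58.0000 57.3837 47.1500 7.3168 0.3159 0.0000] k=[58 58 56 49 11 4 0]
t=3: x=[58.0000 57.8416 55.5626 46.6750 13.5974 4.4330 0.3239] k=[58 58 58 50 15 3 2]
t=4: x=[58.0000 58.0000 57.3837 47.9750 17.0404 4.0148 2.2346] k=[58 58 58 50 19 6 0]
t=5: x=[58.0000 58.0000 57.3837 48.2750 20.6994 6.8318 0.4857] k=[58 58 54 49 22 4 0]
t=6: x=[58.0000 57.6832 53.8213 47.3500 23.0399 5.2946 0.3239] k=[58 57 53 47 27 6 0]
t=7: x=[57.9185 56.7076 52.7216 45.9500 27.3055 7.4559 0.4857] k=[57 58 53 46 25 8 2]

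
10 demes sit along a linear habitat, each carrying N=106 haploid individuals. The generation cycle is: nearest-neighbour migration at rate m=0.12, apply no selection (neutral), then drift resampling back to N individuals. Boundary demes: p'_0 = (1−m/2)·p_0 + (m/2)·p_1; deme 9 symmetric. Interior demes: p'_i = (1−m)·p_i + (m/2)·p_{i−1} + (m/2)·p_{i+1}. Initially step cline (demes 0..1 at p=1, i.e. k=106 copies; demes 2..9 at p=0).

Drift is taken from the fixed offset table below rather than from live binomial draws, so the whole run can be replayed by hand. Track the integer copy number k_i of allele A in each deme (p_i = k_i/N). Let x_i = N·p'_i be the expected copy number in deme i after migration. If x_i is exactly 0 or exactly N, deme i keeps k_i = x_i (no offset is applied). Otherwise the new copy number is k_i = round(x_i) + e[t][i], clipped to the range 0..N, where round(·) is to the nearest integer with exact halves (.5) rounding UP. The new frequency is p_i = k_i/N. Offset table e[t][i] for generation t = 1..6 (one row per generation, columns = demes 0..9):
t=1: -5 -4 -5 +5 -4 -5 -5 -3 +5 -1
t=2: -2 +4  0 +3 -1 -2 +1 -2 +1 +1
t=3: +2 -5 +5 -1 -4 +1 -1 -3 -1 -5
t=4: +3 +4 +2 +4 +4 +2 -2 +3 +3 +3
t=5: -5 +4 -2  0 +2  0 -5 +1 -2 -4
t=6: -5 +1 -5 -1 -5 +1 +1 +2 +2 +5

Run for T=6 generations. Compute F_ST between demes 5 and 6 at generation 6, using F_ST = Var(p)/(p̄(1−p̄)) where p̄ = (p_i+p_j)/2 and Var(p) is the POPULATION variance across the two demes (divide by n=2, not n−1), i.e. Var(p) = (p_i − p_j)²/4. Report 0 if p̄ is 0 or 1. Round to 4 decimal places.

0.0047

t=0: k=[106 106 0 0 0 0 0 0 0 0]
t=1: x=[106.0000 99.6400 6.3600 0.0000 0.0000 0.0000 0.0000 0.0000 0.0000 0.0000] k=[106 96 1 0 0 0 0 0 0 0]
t=2: x=[105.4000 90.9000 6.6400 0.0600 0.0000 0.0000 0.0000 0.0000 0.0000 0.0000] k=[103 95 7 3 0 0 0 0 0 0]
t=3: x=[102.5200 90.2000 12.0400 3.0600 0.1800 0.0000 0.0000 0.0000 0.0000 0.0000] k=[105 85 17 2 0 0 0 0 0 0]
t=4: x=[103.8000 82.1200 20.1800 2.7800 0.1200 0.0000 0.0000 0.0000 0.0000 0.0000] k=[106 86 22 7 4 0 0 0 0 0]
t=5: x=[104.8000 83.3600 24.9400 7.7200 3.9400 0.2400 0.0000 0.0000 0.0000 0.0000] k=[100 87 23 8 6 0 0 0 0 0]
t=6: x=[99.2200 83.9400 25.9400 8.7800 5.7600 0.3600 0.0000 0.0000 0.0000 0.0000] k=[94 85 21 8 1 1 0 0 0 0]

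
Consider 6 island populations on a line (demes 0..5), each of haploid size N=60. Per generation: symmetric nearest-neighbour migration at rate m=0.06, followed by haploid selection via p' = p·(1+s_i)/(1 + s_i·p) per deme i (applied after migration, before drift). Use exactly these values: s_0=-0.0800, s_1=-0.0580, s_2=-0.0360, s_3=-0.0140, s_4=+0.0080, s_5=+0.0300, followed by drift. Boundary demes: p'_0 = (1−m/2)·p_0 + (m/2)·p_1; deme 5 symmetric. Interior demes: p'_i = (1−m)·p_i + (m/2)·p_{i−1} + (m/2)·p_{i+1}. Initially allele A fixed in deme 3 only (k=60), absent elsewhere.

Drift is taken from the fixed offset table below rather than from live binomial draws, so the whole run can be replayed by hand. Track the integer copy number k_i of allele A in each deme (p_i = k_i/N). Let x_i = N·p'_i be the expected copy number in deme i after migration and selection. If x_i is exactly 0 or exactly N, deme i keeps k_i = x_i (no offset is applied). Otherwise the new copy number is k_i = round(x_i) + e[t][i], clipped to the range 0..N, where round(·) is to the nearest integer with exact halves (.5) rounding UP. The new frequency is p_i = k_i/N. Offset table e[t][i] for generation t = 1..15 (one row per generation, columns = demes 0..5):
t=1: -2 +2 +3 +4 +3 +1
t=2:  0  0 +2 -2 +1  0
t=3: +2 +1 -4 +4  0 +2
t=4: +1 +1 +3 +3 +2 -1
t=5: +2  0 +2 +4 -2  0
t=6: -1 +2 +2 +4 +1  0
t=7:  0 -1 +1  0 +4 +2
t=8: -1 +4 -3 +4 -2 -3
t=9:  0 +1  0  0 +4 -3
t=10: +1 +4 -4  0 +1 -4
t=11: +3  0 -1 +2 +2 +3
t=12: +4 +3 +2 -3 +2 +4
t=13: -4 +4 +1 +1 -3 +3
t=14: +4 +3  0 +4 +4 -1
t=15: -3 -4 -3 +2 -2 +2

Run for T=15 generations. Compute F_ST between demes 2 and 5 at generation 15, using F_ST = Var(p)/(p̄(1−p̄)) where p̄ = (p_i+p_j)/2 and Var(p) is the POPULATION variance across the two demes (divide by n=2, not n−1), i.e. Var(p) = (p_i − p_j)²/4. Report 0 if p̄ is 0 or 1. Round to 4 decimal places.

0.0015

t=0: k=[0 0 0 60 0 0]
t=1: x=[0.0000 0.0000 1.7371 56.3520 1.8140 0.0000] k=[0 0 5 60 5 0]
t=2: x=[0.0000 0.1413 6.2905 56.6558 6.5463 0.1545] k=[0 0 8 55 8 0]
t=3: x=[0.0000 0.2261 8.8888 52.0836 9.2321 0.2472] k=[0 1 5 56 9 2]
t=4: x=[0.0276 1.0279 6.2031 52.9730 10.2676 2.2738] k=[1 2 9 56 12 1]
t=5: x=[0.9489 2.0579 9.8933 53.1853 13.0713 1.3690] k=[3 2 12 57 11 1]
t=6: x=[2.7433 2.1998 12.6795 54.1965 12.1571 1.3381] k=[2 4 15 58 13 1]
t=7: x=[1.9004 4.0390 15.5342 55.2993 14.0757 1.3998] k=[2 3 17 55 18 3]
t=8: x=[1.8727 3.2039 17.2656 52.6597 18.7626 3.5474] k=[1 7 14 57 17 1]
t=9: x=[1.0873 6.6676 14.6699 54.4393 17.8197 1.5233] k=[1 8 15 54 22 0]
t=10: x=[1.1150 7.5947 15.5342 51.7704 22.4118 0.6796] k=[2 12 12 52 23 0]
t=11: x=[2.1225 11.1475 12.8264 49.8113 23.2934 0.7105] k=[5 11 12 52 25 4]
t=12: x=[4.7987 10.3290 12.7970 49.8719 25.2965 4.7579] k=[9 13 15 47 27 9]
t=13: x=[8.4937 12.3439 15.4752 45.2840 27.1784 9.7796] k=[4 16 16 46 24 13]
t=14: x=[4.0347 14.9590 16.4585 44.2770 24.4453 13.6390] k=[8 18 16 48 28 13]
t=15: x=[7.7215 16.9051 16.5766 46.2915 28.2691 13.7610] k=[5 13 14 48 26 16]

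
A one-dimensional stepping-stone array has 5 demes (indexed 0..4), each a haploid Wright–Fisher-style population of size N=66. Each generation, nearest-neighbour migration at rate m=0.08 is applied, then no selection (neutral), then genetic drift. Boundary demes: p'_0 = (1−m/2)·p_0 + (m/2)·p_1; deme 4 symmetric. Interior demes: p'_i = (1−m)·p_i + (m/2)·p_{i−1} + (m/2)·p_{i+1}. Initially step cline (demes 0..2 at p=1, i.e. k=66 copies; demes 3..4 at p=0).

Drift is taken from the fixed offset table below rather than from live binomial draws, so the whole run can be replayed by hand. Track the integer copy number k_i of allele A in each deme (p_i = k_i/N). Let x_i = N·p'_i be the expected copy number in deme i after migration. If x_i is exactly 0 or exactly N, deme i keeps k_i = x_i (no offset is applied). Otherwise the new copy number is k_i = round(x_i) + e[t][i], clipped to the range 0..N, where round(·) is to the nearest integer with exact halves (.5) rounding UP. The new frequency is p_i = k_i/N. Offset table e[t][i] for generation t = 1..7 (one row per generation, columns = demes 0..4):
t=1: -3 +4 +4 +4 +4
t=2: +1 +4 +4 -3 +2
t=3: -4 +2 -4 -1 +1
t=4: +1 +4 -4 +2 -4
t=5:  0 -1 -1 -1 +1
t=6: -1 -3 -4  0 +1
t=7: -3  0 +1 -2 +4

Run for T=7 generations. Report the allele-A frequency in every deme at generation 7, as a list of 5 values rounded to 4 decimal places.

[0.9394, 0.9394, 0.7121, 0.1667, 0.0909]

t=0: k=[66 66 66 0 0]
t=1: x=[66.0000 66.0000 63.3600 2.6400 0.0000] k=[66 66 66 7 0]
t=2: x=[66.0000 66.0000 63.6400 9.0800 0.2800] k=[66 66 66 6 2]
t=3: x=[66.0000 66.0000 63.6000 8.2400 2.1600] k=[66 66 60 7 3]
t=4: x=[66.0000 65.7600 58.1200 8.9600 3.1600] k=[66 66 54 11 0]
t=5: x=[66.0000 65.5200 52.7600 12.2800 0.4400] k=[66 65 52 11 1]
t=6: x=[65.9600 64.5200 50.8800 12.2400 1.4000] k=[65 62 47 12 2]
t=7: x=[64.8800 61.5200 46.2000 13.0000 2.4000] k=[62 62 47 11 6]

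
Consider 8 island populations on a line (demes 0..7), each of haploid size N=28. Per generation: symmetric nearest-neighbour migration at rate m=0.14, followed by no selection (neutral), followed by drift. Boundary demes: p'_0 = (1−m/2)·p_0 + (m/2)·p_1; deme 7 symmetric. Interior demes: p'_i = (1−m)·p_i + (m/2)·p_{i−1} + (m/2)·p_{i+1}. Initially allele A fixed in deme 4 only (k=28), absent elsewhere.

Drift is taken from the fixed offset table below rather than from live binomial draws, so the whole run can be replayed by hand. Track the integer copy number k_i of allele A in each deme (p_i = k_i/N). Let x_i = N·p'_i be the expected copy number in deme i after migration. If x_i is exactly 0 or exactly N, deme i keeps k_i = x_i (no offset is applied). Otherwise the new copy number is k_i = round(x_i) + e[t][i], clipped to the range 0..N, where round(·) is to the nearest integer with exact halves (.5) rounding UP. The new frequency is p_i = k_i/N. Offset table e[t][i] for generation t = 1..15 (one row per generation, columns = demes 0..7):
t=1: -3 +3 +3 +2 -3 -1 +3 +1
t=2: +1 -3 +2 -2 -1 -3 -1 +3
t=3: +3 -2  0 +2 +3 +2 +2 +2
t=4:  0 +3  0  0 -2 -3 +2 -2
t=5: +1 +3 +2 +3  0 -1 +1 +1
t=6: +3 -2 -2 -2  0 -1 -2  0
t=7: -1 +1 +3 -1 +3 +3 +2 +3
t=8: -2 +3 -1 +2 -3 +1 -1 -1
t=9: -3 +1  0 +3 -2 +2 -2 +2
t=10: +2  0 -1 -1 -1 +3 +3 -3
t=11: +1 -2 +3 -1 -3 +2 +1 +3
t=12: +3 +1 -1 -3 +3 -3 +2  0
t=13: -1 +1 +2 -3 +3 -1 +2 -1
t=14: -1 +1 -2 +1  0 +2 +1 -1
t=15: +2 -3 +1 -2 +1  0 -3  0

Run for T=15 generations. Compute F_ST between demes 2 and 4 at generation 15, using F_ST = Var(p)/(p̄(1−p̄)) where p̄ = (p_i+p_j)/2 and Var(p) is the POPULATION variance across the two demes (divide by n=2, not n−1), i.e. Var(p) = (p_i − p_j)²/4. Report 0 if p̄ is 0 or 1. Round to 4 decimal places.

t=0: k=[0 0 0 0 28 0 0 0]
t=1: x=[0.0000 0.0000 0.0000 1.9600 24.0800 1.9600 0.0000 0.0000] k=[0 0 0 4 21 1 0 0]
t=2: x=[0.0000 0.0000 0.2800 4.9100 18.4100 2.3300 0.0700 0.0000] k=[0 0 2 3 17 0 0 0]
t=3: x=[0.0000 0.1400 1.9300 3.9100 14.8300 1.1900 0.0000 0.0000] k=[0 0 2 6 18 3 0 0]
t=4: x=[0.0000 0.1400 2.1400 6.5600 16.1100 3.8400 0.2100 0.0000] k=[0 3 2 7 14 1 2 0]
t=5: x=[0.2100 2.7200 2.4200 7.1400 12.6000 1.9800 1.7900 0.1400] k=[1 6 4 10 13 1 3 1]
t=6: x=[1.3500 5.5100 4.5600 9.7900 11.9500 1.9800 2.7200 1.1400] k=[4 4 3 8 12 1 1 1]
t=7: x=[4.0000 3.9300 3.4200 7.9300 10.9500 1.7700 1.0000 1.0000] k=[3 5 6 7 14 5 3 4]
t=8: x=[3.1400 4.9300 6.0000 7.4200 12.8800 5.4900 3.2100 3.9300] k=[1 8 5 9 10 6 2 3]
t=9: x=[1.4900 7.3000 5.4900 8.7900 9.6500 6.0000 2.3500 2.9300] k=[0 8 5 12 8 8 0 5]
t=10: x=[0.5600 7.2300 5.7000 11.2300 8.2800 7.4400 0.9100 4.6500] k=[3 7 5 10 7 10 4 2]
t=11: x=[3.2800 6.5800 5.4900 9.4400 7.4200 9.3700 4.2800 2.1400] k=[4 5 8 8 4 11 5 5]
t=12: x=[4.0700 5.1400 7.7900 7.7200 4.7700 10.0900 5.4200 5.0000] k=[7 6 7 5 8 7 7 5]
t=13: x=[6.9300 6.1400 6.7900 5.3500 7.7200 7.0700 6.8600 5.1400] k=[6 7 9 2 11 6 9 4]
t=14: x=[6.0700 7.0700 8.3700 3.1200 10.0200 6.5600 8.4400 4.3500] k=[5 8 6 4 10 9 9 3]
t=15: x=[5.2100 7.6500 6.0000 4.5600 9.5100 9.0700 8.5800 3.4200] k=[7 5 7 3 11 9 6 3]

0.0234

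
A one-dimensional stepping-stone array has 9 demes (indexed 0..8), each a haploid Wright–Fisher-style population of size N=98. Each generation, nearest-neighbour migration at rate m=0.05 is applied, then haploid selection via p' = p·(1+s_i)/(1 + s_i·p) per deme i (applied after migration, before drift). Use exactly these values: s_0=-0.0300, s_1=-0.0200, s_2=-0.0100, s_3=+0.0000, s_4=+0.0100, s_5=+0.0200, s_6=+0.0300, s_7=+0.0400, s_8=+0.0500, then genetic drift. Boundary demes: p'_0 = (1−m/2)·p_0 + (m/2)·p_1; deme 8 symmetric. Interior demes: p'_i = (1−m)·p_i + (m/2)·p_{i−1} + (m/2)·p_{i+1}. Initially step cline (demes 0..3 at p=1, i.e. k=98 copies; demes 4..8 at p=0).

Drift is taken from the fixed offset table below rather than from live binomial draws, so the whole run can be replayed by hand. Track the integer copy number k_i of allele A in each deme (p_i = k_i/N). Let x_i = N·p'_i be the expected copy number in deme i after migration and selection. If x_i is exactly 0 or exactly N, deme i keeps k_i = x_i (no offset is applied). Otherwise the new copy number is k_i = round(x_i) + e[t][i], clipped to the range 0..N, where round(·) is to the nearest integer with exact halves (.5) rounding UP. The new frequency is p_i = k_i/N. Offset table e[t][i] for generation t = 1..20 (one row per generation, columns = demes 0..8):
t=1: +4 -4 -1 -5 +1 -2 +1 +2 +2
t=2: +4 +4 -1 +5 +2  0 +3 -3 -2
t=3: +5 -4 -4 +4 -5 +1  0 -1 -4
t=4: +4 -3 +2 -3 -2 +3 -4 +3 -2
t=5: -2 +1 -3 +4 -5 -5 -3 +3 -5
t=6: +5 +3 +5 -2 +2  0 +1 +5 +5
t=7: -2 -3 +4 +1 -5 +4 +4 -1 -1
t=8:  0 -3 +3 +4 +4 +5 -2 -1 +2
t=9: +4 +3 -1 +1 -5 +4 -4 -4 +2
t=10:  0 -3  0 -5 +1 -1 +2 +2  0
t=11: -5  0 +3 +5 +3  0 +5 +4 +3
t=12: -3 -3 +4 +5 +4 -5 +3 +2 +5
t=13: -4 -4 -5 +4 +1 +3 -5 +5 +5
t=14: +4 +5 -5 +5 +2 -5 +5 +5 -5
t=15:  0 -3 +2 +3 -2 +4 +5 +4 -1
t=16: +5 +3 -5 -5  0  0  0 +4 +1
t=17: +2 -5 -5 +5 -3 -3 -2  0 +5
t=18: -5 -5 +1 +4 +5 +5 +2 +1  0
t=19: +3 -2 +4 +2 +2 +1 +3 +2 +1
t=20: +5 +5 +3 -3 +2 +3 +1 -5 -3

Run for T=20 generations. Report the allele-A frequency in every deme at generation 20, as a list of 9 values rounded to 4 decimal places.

t=0: k=[98 98 98 98 0 0 0 0 0]
t=1: x=[98.0000 98.0000 98.0000 95.5500 2.4739 0.0000 0.0000 0.0000 0.0000] k=[98 98 98 91 3 0 0 0 0]
t=2: x=[98.0000 98.0000 97.8232 88.9750 5.1735 0.0765 0.0000 0.0000 0.0000] k=[98 98 97 94 7 0 0 0 0]
t=3: x=[98.0000 97.9745 96.9395 91.9000 9.0817 0.1785 0.0000 0.0000 0.0000] k=[98 94 93 96 4 1 0 0 0]
t=4: x=[97.8969 93.9982 93.0530 93.6250 6.2833 1.0708 0.0257 0.0000 0.0000] k=[98 91 95 91 4 4 0 0 0]
t=5: x=[97.8196 91.1474 94.7687 88.9250 6.2328 3.9748 0.1030 0.0000 0.0000] k=[96 92 92 93 1 0 0 0 0]
t=6: x=[95.8365 91.9870 91.9684 90.6750 3.3066 0.0255 0.0000 0.0000 0.0000] k=[98 95 97 89 5 0 0 0 0]
t=7: x=[97.9227 95.0681 96.7375 87.1000 7.0397 0.1275 0.0000 0.0000 0.0000] k=[96 92 98 88 2 4 0 0 0]
t=8: x=[95.8365 92.1397 97.5960 86.1000 4.2402 3.9239 0.1030 0.0000 0.0000] k=[96 89 98 90 8 9 0 0 0]
t=9: x=[95.7593 89.2402 97.5707 88.1500 10.1653 8.9091 0.2317 0.0000 0.0000] k=[98 92 97 89 5 13 0 0 0]
t=10: x=[97.8454 92.1651 96.6618 87.1000 7.3675 12.6922 0.3347 0.0000 0.0000] k=[98 89 97 82 8 12 2 0 0]
t=11: x=[97.7681 89.2656 96.4093 80.5250 10.0393 11.8548 2.2645 0.0520 0.0000] k=[93 89 98 86 13 12 7 4 0]
t=12: x=[92.7507 89.1639 97.4697 84.4750 14.9255 12.1086 7.2459 4.1273 0.1050] k=[90 86 98 89 19 7 10 6 5]
t=13: x=[89.6708 86.1918 97.4697 87.4750 20.6115 7.5112 10.0894 6.3024 5.2628] k=[86 82 92 91 22 11 5 11 10]
t=14: x=[85.5732 82.0825 91.6657 89.3000 23.6280 11.3218 5.4502 11.2085 10.4727] k=[90 87 87 94 26 6 10 16 5]
t=15: x=[89.6964 86.8773 87.0778 92.1250 27.3960 6.7229 10.3198 16.0957 5.5239] k=[90 84 89 95 25 11 15 20 5]
t=16: x=[89.6195 84.0348 88.9427 93.1000 26.5924 11.6518 15.4049 20.1199 5.6283] k=[95 87 84 88 27 12 15 24 7]
t=17: x=[94.7044 86.9281 84.0552 86.3750 28.3501 12.6668 15.5325 24.0547 7.7668] k=[97 82 79 91 25 10 14 24 13]
t=18: x=[96.5831 82.0318 79.2229 89.0500 26.4668 10.6617 14.5116 24.1823 13.8450] k=[92 77 80 93 31 16 17 25 14]
t=19: x=[91.4410 77.1200 80.1034 91.1250 32.3904 16.6722 17.5977 25.2532 14.8804] k=[94 75 84 93 34 18 21 27 16]
t=20: x=[93.3931 75.3501 83.8790 91.3000 35.2994 18.7737 21.5681 27.3414 16.9480] k=[98 80 87 88 37 22 23 22 14]

[1.0000, 0.8163, 0.8878, 0.8980, 0.3776, 0.2245, 0.2347, 0.2245, 0.1429]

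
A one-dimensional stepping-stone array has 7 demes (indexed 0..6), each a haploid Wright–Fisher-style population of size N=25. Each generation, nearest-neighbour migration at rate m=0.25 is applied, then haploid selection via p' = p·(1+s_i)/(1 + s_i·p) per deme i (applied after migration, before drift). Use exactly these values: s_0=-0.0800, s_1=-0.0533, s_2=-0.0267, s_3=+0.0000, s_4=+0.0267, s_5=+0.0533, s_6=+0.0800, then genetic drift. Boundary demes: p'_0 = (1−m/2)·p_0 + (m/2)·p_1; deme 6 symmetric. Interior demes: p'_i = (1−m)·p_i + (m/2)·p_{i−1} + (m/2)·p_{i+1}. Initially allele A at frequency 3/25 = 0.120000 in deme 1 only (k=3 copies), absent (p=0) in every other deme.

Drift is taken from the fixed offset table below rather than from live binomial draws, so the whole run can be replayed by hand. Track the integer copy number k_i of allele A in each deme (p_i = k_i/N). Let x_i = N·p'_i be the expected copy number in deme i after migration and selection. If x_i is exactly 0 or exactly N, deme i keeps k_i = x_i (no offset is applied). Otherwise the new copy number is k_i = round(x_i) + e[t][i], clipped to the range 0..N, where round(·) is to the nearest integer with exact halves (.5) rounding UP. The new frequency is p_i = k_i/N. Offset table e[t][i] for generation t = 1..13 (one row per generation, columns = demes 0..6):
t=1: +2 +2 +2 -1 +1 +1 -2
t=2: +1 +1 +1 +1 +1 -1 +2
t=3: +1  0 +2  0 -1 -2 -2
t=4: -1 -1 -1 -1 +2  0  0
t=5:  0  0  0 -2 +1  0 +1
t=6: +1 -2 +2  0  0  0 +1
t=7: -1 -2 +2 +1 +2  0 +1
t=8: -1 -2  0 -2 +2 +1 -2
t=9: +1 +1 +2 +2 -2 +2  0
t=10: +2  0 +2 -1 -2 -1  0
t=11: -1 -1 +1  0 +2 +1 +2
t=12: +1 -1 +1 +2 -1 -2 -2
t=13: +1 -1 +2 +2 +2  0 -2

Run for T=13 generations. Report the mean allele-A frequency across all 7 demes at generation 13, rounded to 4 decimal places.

t=0: k=[0 3 0 0 0 0 0]
t=1: x=[0.3454 2.1403 0.3651 0.0000 0.0000 0.0000 0.0000] k=[2 4 2 0 0 0 0]
t=2: x=[2.0850 3.3384 1.9508 0.2500 0.0000 0.0000 0.0000] k=[3 4 3 1 0 0 0]
t=3: x=[2.9040 3.5787 2.8069 1.1250 0.1283 0.0000 0.0000] k=[4 4 5 1 0 0 0]
t=4: x=[3.7277 3.9398 4.2782 1.3750 0.1283 0.0000 0.0000] k=[3 3 3 0 2 0 0]
t=5: x=[2.7868 2.8584 2.5621 0.6250 1.5376 0.2632 0.0000] k=[3 3 3 0 3 0 0]
t=6: x=[2.7868 2.8584 2.5621 0.7500 2.3045 0.3947 0.0000] k=[4 1 5 1 2 0 0]
t=7: x=[3.3741 1.7822 3.9099 1.6250 1.6655 0.2632 0.0000] k=[2 0 6 3 4 0 0]
t=8: x=[1.6191 0.9487 4.7697 3.5000 3.4527 0.5261 0.0000] k=[1 0 5 2 5 2 0]
t=9: x=[0.8073 0.7112 3.9099 2.7500 4.3438 2.2282 0.2698] k=[2 2 6 5 2 4 0]
t=10: x=[1.8519 2.3794 5.2617 4.7500 2.6876 3.3997 0.5391] k=[4 2 7 4 1 2 1]
t=11: x=[3.4919 2.7385 5.8775 4.0000 1.5376 1.8364 1.2106] k=[2 2 7 4 4 3 3]
t=12: x=[1.8519 2.4991 5.8775 4.3750 3.9621 3.2698 3.2092] k=[3 1 7 6 3 1 1]
t=13: x=[2.5525 1.9015 6.0007 5.7500 3.1978 1.3131 1.0766] k=[4 1 8 8 5 1 0]

0.1543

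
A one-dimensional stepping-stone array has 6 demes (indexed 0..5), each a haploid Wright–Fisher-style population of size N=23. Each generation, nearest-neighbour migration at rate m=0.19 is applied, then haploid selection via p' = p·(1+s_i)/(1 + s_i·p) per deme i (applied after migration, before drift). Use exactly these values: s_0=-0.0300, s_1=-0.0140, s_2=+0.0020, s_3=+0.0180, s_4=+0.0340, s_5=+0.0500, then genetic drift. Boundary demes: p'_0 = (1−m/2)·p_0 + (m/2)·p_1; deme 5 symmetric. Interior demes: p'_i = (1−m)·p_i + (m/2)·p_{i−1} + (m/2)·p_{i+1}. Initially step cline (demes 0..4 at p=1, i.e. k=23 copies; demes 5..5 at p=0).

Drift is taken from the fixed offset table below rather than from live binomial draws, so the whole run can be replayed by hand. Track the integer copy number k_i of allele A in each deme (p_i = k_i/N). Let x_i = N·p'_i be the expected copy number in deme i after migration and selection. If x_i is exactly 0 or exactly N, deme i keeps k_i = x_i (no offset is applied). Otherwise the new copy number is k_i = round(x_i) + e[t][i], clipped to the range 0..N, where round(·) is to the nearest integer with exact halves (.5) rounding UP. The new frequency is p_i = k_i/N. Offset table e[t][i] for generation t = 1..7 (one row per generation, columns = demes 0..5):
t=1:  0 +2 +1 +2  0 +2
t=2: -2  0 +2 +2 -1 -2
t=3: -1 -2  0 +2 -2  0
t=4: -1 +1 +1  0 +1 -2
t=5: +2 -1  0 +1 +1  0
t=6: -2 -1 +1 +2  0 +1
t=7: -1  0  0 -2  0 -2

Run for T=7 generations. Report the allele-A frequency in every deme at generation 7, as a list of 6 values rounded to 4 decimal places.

[1.0000, 1.0000, 1.0000, 0.8696, 0.7391, 0.3043]

t=0: k=[23 23 23 23 23 0]
t=1: x=[23.0000 23.0000 23.0000 23.0000 20.8802 2.2834] k=[23 23 23 23 21 4]
t=2: x=[23.0000 23.0000 23.0000 22.8133 19.6713 5.8247] k=[23 23 23 23 19 4]
t=3: x=[23.0000 23.0000 23.0000 22.6266 18.0854 5.6299] k=[23 23 23 23 16 6]
t=4: x=[23.0000 23.0000 23.0000 22.3464 15.8804 7.1889] k=[23 23 23 22 17 5]
t=5: x=[23.0000 23.0000 22.9052 21.6430 16.4921 6.3621] k=[23 23 23 23 17 6]
t=6: x=[23.0000 23.0000 23.0000 22.4398 16.6794 7.2857] k=[23 23 23 23 17 8]
t=7: x=[23.0000 23.0000 23.0000 22.4398 16.8666 9.1221] k=[23 23 23 20 17 7]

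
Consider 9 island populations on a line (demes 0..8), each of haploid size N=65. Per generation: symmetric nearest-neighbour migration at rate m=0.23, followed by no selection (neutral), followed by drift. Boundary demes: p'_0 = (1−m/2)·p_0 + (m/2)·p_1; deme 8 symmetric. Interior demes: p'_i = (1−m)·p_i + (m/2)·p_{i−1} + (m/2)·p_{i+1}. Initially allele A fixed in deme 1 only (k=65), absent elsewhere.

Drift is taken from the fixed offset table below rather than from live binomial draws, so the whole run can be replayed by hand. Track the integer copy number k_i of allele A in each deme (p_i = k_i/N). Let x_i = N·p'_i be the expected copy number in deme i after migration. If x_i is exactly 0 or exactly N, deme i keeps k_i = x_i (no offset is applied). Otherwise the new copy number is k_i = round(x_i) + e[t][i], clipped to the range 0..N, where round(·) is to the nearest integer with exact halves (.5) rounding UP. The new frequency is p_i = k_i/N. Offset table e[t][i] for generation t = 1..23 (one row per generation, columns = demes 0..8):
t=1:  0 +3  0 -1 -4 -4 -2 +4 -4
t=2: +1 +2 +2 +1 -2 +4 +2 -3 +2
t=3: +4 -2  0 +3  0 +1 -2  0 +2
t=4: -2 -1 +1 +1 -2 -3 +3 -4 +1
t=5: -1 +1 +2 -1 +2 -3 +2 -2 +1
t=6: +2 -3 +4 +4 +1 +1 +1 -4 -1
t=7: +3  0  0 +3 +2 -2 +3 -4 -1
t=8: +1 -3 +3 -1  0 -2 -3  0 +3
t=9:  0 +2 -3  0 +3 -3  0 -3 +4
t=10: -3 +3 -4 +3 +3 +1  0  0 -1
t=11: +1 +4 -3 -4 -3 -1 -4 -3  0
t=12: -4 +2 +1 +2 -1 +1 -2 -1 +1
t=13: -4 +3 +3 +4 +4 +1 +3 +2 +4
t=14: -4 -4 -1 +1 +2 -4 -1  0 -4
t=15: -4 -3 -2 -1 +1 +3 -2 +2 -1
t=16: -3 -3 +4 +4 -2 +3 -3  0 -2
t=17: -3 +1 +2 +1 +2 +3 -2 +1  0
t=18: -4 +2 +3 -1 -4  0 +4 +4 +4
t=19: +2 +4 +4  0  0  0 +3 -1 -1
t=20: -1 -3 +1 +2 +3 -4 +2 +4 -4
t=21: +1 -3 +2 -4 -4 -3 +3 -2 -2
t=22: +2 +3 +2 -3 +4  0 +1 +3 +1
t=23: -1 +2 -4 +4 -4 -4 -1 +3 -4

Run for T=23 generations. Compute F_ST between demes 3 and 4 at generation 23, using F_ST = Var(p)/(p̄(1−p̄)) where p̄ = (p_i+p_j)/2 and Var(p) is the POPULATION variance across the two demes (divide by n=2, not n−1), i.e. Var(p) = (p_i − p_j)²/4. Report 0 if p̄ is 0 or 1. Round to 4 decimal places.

0.0277

t=0: k=[0 65 0 0 0 0 0 0 0]
t=1: x=[7.4750 50.0500 7.4750 0.0000 0.0000 0.0000 0.0000 0.0000 0.0000] k=[7 53 7 0 0 0 0 0 0]
t=2: x=[12.2900 42.4200 11.4850 0.8050 0.0000 0.0000 0.0000 0.0000 0.0000] k=[13 44 13 2 0 0 0 0 0]
t=3: x=[16.5650 36.8700 15.3000 3.0350 0.2300 0.0000 0.0000 0.0000 0.0000] k=[21 35 15 6 0 0 0 0 0]
t=4: x=[22.6100 31.0900 16.2650 6.3450 0.6900 0.0000 0.0000 0.0000 0.0000] k=[21 30 17 7 0 0 0 0 0]
t=5: x=[22.0350 27.4700 17.3450 7.3450 0.8050 0.0000 0.0000 0.0000 0.0000] k=[21 28 19 6 3 0 0 0 0]
t=6: x=[21.8050 26.1600 18.5400 7.1500 3.0000 0.3450 0.0000 0.0000 0.0000] k=[24 23 23 11 4 1 0 0 0]
t=7: x=[23.8850 23.1150 21.6200 11.5750 4.4600 1.2300 0.1150 0.0000 0.0000] k=[27 23 22 15 6 0 3 0 0]
t=8: x=[26.5400 23.3450 21.3100 14.7700 6.3450 1.0350 2.3100 0.3450 0.0000] k=[28 20 24 14 6 0 0 0 0]
t=9: x=[27.0800 21.3800 22.3900 14.2300 6.2300 0.6900 0.0000 0.0000 0.0000] k=[27 23 19 14 9 0 0 0 0]
t=10: x=[26.5400 23.0000 18.8850 14.0000 8.5400 1.0350 0.0000 0.0000 0.0000] k=[24 26 15 17 12 2 0 0 0]
t=11: x=[24.2300 24.5050 16.4950 16.1950 11.4250 2.9200 0.2300 0.0000 0.0000] k=[25 29 13 12 8 2 0 0 0]
t=12: x=[25.4600 26.7000 14.7250 11.6550 7.7700 2.4600 0.2300 0.0000 0.0000] k=[21 29 16 14 7 3 0 0 0]
t=13: x=[21.9200 26.5850 17.2650 13.4250 7.3450 3.1150 0.3450 0.0000 0.0000] k=[18 30 20 17 11 4 3 0 0]
t=14: x=[19.3800 27.4700 20.8050 16.6550 10.8850 4.6900 2.7700 0.3450 0.0000] k=[15 23 20 18 13 1 2 0 0]
t=15: x=[15.9200 21.7350 20.1150 17.6550 12.1950 2.4950 1.6550 0.2300 0.0000] k=[12 19 18 17 13 5 0 2 0]
t=16: x=[12.8050 18.0800 18.0000 16.6550 12.5400 5.3450 0.8050 1.5400 0.2300] k=[10 15 22 21 11 8 0 2 0]
t=17: x=[10.5750 15.2300 21.0800 19.9650 11.8050 7.4250 1.1500 1.5400 0.2300] k=[8 16 23 21 14 10 0 3 0]
t=18: x=[8.9200 15.8850 21.9650 20.4250 14.3450 9.3100 1.4950 2.3100 0.3450] k=[5 18 25 19 10 9 5 6 4]
t=19: x=[6.4950 17.3100 23.5050 18.6550 10.9200 8.6550 5.5750 5.6550 4.2300] k=[8 21 28 19 11 9 9 5 3]
t=20: x=[9.4950 20.3100 26.1600 19.1150 11.6900 9.2300 8.5400 5.2300 3.2300] k=[8 17 27 21 15 5 11 9 0]
t=21: x=[9.0350 17.1150 25.1600 21.0000 14.5400 6.8400 10.0800 8.1950 1.0350] k=[10 14 27 17 11 4 13 6 0]
t=22: x=[10.4600 15.0350 24.3550 17.4600 10.8850 5.8400 11.1600 6.1150 0.6900] k=[12 18 26 14 15 6 12 9 2]
t=23: x=[12.6900 18.2300 23.7000 15.4950 13.8500 7.7250 10.9650 8.5400 2.8050] k=[12 20 20 19 10 4 10 12 0]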